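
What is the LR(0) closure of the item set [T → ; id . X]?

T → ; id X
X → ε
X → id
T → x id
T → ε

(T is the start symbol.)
To compute CLOSURE, for each item [A → α.Bβ] where B is a non-terminal, add [B → .γ] for all productions B → γ; repeat for the newly added items until nothing changes.

Start with: [T → ; id . X]
  [T → ; id . X] has the dot before X: add [X → .], [X → . id]
No further items can be added.

CLOSURE = { [T → ; id . X], [X → . id], [X → .] }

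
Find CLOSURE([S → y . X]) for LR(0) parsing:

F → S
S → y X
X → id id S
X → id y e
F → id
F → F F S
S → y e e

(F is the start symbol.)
{ [S → y . X], [X → . id id S], [X → . id y e] }

To compute CLOSURE, for each item [A → α.Bβ] where B is a non-terminal, add [B → .γ] for all productions B → γ; repeat for the newly added items until nothing changes.

Start with: [S → y . X]
  [S → y . X] has the dot before X: add [X → . id id S], [X → . id y e]
No further items can be added.

CLOSURE = { [S → y . X], [X → . id id S], [X → . id y e] }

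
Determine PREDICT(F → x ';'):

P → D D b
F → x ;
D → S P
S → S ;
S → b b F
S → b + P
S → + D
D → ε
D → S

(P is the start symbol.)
PREDICT(F → x ';') = (FIRST(RHS) \ {ε}) ∪ (FOLLOW(F) if ε ∈ FIRST(RHS), i.e. RHS ⇒* ε)
FIRST(x ';') = { 'x' }
ε ∉ FIRST(x ';'), so FOLLOW(F) is not added.
PREDICT(F → x ';') = { 'x' }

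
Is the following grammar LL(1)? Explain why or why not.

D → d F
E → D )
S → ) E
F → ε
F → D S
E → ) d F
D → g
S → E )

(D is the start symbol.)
No. Predict set conflict for S: { ')' }

A grammar is LL(1) if for each non-terminal N with multiple productions, the predict sets of those productions are pairwise disjoint, where PREDICT(N → α) = (FIRST(α) \ {ε}) ∪ (FOLLOW(N) if α ⇒* ε).

Relevant sets:
  FIRST(D) = { 'd', 'g' }
  FIRST(E) = { ')', 'd', 'g' }
  FOLLOW(F) = { $, ')', 'd', 'g' }

For D:
  PREDICT(D → d F) = { 'd' }
  PREDICT(D → g) = { 'g' }
For E:
  PREDICT(E → D ')') = { 'd', 'g' }
  PREDICT(E → ')' d F) = { ')' }
For S:
  PREDICT(S → ')' E) = { ')' }
  PREDICT(S → E ')') = { ')', 'd', 'g' }
For F:
  PREDICT(F → ε) = { $, ')', 'd', 'g' }
  PREDICT(F → D S) = { 'd', 'g' }

Conflict found: Predict set conflict for S: { ')' }
The grammar is NOT LL(1).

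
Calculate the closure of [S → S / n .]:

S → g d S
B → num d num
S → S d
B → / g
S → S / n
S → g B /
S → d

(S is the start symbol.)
Start with: [S → S / n .]
The dot is at the end, so nothing is added.

CLOSURE = { [S → S / n .] }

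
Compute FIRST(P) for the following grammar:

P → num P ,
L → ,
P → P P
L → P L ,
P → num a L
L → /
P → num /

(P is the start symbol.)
To compute FIRST(P), examine every production with P on the left-hand side, reading each right-hand side left to right until a non-nullable symbol is reached.

From P → num P ,:
  - num is a terminal: add 'num' and stop
From P → P P:
  - P is the symbol being defined: contributes nothing new
    P is not nullable, so stop
From P → num a L:
  - num is a terminal: add 'num' and stop
From P → num /:
  - num is a terminal: add 'num' and stop

Collecting: FIRST(P) = { 'num' }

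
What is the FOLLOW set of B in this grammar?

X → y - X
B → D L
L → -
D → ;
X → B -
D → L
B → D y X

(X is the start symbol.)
{ '-' }

To compute FOLLOW(B), find every occurrence of B on a right-hand side N → α B β: add FIRST(β) \ {ε}, and if β is empty or nullable also add FOLLOW(N). Iterate to a fixed point.

In X → B -: B is followed by '-', add FIRST('-') \ {ε} = { '-' }

Taking the union: FOLLOW(B) = { '-' }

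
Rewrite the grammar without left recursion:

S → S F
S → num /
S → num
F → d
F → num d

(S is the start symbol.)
S → num / S'
S → num S'
S' → F S'
S' → ε
F → d
F → num d

S is directly left-recursive. The standard transformation for
  A → A α₁ | ... | A α_m | β₁ | ... | β_n
is
  A  → β₁ A' | ... | β_n A'
  A' → α₁ A' | ... | α_m A' | ε

S → num / becomes S → num / S'
S → num becomes S → num S'
S → S F becomes S' → F S'
Add S' → ε

Productions for other non-terminals are unchanged:
  F → d
  F → num d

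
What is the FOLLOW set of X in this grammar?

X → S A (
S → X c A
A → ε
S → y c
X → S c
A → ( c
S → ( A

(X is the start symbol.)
X is the start symbol, so $ ∈ FOLLOW(X).
In S → X c A: X is followed by c A, add FIRST(c A) \ {ε} = { 'c' }

Taking the union: FOLLOW(X) = { $, 'c' }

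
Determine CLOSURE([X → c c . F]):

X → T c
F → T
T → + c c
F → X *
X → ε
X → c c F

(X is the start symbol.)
{ [F → . T], [F → . X *], [T → . + c c], [X → . T c], [X → . c c F], [X → .], [X → c c . F] }

Start with: [X → c c . F]
  [X → c c . F] has the dot before F: add [F → . T], [F → . X *]
  [F → . T] has the dot before T: add [T → . + c c]
  [F → . X *] has the dot before X: add [X → . T c], [X → .], [X → . c c F]
No further items can be added.

CLOSURE = { [F → . T], [F → . X *], [T → . + c c], [X → . T c], [X → . c c F], [X → .], [X → c c . F] }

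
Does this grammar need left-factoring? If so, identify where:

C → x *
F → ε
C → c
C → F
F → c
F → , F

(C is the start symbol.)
Left-factoring is needed when two productions for the same non-terminal
share a common prefix on the right-hand side.

Productions for C:
  C → x *
  C → c
  C → F
Productions for F:
  F → ε
  F → c
  F → , F

No common prefixes found.

Answer: No, left-factoring is not needed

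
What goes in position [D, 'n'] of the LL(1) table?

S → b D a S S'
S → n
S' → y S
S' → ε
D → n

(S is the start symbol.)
To find M[D, 'n'], we find productions for D where 'n' is in the predict set (PREDICT(N → α) = (FIRST(α) \ {ε}) ∪ (FOLLOW(N) if α ⇒* ε)).

D → n: PREDICT = { 'n' }
  'n' is in predict set, so this production goes in M[D, 'n']

M[D, 'n'] = D → n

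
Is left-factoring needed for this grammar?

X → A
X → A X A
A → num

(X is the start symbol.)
Yes, X has productions with common prefix 'A'

Left-factoring is needed when two productions for the same non-terminal
share a common prefix on the right-hand side.

Productions for X:
  X → A
  X → A X A

Found common prefix 'A' in productions for X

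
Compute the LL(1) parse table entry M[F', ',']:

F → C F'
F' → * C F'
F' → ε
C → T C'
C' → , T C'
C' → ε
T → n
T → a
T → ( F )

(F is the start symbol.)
Empty (error entry)

To find M[F', ','], we find productions for F' where ',' is in the predict set (PREDICT(N → α) = (FIRST(α) \ {ε}) ∪ (FOLLOW(N) if α ⇒* ε)).

Relevant sets:
  FOLLOW(F') = { $, ')' }

F' → * C F': PREDICT = { '*' }
F' → ε: PREDICT = { $, ')' }

M[F', ','] is empty (no production applies)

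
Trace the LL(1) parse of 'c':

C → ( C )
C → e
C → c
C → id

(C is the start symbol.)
Stack is shown with the top on the left.

Stack  Input  Action
--------------------
C $    c $    output C → c
c $    c $    match 'c'
$      $      accept

The string is accepted.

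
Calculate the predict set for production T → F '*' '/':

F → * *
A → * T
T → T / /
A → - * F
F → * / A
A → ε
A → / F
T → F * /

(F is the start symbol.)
PREDICT(T → F '*' '/') = (FIRST(RHS) \ {ε}) ∪ (FOLLOW(T) if ε ∈ FIRST(RHS), i.e. RHS ⇒* ε)
FIRST(F) = { '*' }
FIRST(F '*' '/') = { '*' }
ε ∉ FIRST(F '*' '/'), so FOLLOW(T) is not added.
PREDICT(T → F '*' '/') = { '*' }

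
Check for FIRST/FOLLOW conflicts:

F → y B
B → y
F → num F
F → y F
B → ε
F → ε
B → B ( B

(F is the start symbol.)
A FIRST/FOLLOW conflict occurs when a non-terminal N has a nullable alternative N → β (β ⇒* ε) and another alternative N → α with FIRST(α) ∩ FOLLOW(N) ≠ ∅: on such a lookahead the parser cannot decide between expanding α and letting N vanish via β.

Nullable non-terminals: B, F.
FIRST sets used below: FIRST(B) = { '(', 'y', ε }

B: nullable alternative(s) B → ε; FOLLOW(B) = { $, '(' }
  B → y: FIRST \ {ε} = { 'y' } — disjoint from FOLLOW(B)
  B → ε: FIRST \ {ε} = { } — this is the only nullable alternative, skip
  B → B ( B: FIRST \ {ε} = { '(', 'y' } — overlaps FOLLOW(B) on { '(' }: CONFLICT

F: nullable alternative(s) F → ε; FOLLOW(F) = { $ }
  F → y B: FIRST \ {ε} = { 'y' } — disjoint from FOLLOW(F)
  F → num F: FIRST \ {ε} = { 'num' } — disjoint from FOLLOW(F)
  F → y F: FIRST \ {ε} = { 'y' } — disjoint from FOLLOW(F)
  F → ε: FIRST \ {ε} = { } — this is the only nullable alternative, skip

So the grammar has 1 FIRST/FOLLOW conflict (marked CONFLICT above).

Answer: Yes. B → B '(' B with FOLLOW(B) on { '(' }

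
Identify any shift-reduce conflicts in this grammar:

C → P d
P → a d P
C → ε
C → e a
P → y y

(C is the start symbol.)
Yes — I0: [C → .] vs [C → . e a]

Augment with C' → C and build the canonical LR(0) collection (I0 = CLOSURE({[C' → . C]}), then GOTO on every symbol after a dot until no new states appear). It has 11 states:
  I0: { [C → . P d], [C → . e a], [C → .], [C' → . C], [P → . a d P], [P → . y y] }  — shift, reduce
  I1: { [C' → C .] }  — accept
  I2: { [C → P . d] }  — shift
  I3: { [P → a . d P] }  — shift
  I4: { [C → e . a] }  — shift
  I5: { [P → y . y] }  — shift
  I6: { [P → y y .] }  — reduce
  I7: { [C → e a .] }  — reduce
  I8: { [P → . a d P], [P → . y y], [P → a d . P] }  — shift
  I9: { [P → a d P .] }  — reduce
  I10: { [C → P d .] }  — reduce

I0 contains reduce item [C → .] and shift items [C → . e a], [P → . a d P], [P → . y y] — shift-reduce conflict.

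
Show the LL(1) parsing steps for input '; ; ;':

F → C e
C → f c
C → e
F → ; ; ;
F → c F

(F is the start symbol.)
LL(1) parsing maintains a stack (initially the start symbol over $) and the input. At each step: if the stack top is a terminal, match it against the current input token; if it is a non-terminal N, replace it with the RHS of M[N, lookahead] (the unique production whose predict set contains the lookahead).

Stack is shown with the top on the left.

Stack    Input    Action
------------------------
F $      ; ; ; $  output F → ; ; ;
; ; ; $  ; ; ; $  match ';'
; ; $    ; ; $    match ';'
; $      ; $      match ';'
$        $        accept

The string is accepted.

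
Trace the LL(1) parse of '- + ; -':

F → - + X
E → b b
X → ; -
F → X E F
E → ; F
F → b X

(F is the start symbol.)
Stack is shown with the top on the left.

Stack    Input      Action
--------------------------
F $      - + ; - $  output F → - + X
- + X $  - + ; - $  match '-'
+ X $    + ; - $    match '+'
X $      ; - $      output X → ; -
; - $    ; - $      match ';'
- $      - $        match '-'
$        $          accept

The string is accepted.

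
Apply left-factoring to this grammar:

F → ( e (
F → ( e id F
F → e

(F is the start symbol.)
Left-factoring transforms A → αβ₁ | αβ₂ into A → αA' and A' → β₁ | β₂
(α is the longest common prefix among the alternatives). Repeat until
no nonterminal has two alternatives with a common prefix.

Round 1: F has alternatives sharing prefix '( e'. Introduce F': F → ( e F'
  Add: F' → (
  Add: F' → id F

No remaining common prefixes — done.

Resulting grammar:
F → ( e F'
F' → (
F' → id F
F → e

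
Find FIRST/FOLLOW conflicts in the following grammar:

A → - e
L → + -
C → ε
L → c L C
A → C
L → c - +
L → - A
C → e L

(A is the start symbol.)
A FIRST/FOLLOW conflict occurs when a non-terminal N has a nullable alternative N → β (β ⇒* ε) and another alternative N → α with FIRST(α) ∩ FOLLOW(N) ≠ ∅: on such a lookahead the parser cannot decide between expanding α and letting N vanish via β.

Nullable non-terminals: A, C.
FIRST sets used below: FIRST(C) = { 'e', ε }

A: nullable alternative(s) A → C; FOLLOW(A) = { $, 'e' }
  A → - e: FIRST \ {ε} = { '-' } — disjoint from FOLLOW(A)
  A → C: FIRST \ {ε} = { 'e' } — this is the only nullable alternative, skip

C: nullable alternative(s) C → ε; FOLLOW(C) = { $, 'e' }
  C → ε: FIRST \ {ε} = { } — this is the only nullable alternative, skip
  C → e L: FIRST \ {ε} = { 'e' } — overlaps FOLLOW(C) on { 'e' }: CONFLICT

L has no nullable alternative, so no FIRST/FOLLOW check is needed there.

So the grammar has 1 FIRST/FOLLOW conflict (marked CONFLICT above).

Answer: Yes. C → e L with FOLLOW(C) on { 'e' }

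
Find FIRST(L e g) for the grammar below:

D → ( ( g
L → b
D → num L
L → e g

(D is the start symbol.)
{ 'b', 'e' }

FIRST sets of the non-terminals involved (from the grammar, by fixed-point iteration):
  FIRST(L) = { 'b', 'e' }

To compute FIRST(L e g), process the symbols left to right:
Symbol L is a non-terminal. Add FIRST(L) \ {ε} = { 'b', 'e' }
L is not nullable (ε ∉ FIRST(L)), so stop here.
FIRST(L e g) = { 'b', 'e' }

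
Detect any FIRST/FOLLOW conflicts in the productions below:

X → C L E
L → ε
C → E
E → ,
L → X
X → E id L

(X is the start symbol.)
Yes. L → X with FOLLOW(L) on { ',' }

A FIRST/FOLLOW conflict occurs when a non-terminal N has a nullable alternative N → β (β ⇒* ε) and another alternative N → α with FIRST(α) ∩ FOLLOW(N) ≠ ∅: on such a lookahead the parser cannot decide between expanding α and letting N vanish via β.

Nullable non-terminals: L.
FIRST sets used below: FIRST(X) = { ',' }

L: nullable alternative(s) L → ε; FOLLOW(L) = { $, ',' }
  L → ε: FIRST \ {ε} = { } — this is the only nullable alternative, skip
  L → X: FIRST \ {ε} = { ',' } — overlaps FOLLOW(L) on { ',' }: CONFLICT

C, E, X have no nullable alternative, so no FIRST/FOLLOW check is needed there.

So the grammar has 1 FIRST/FOLLOW conflict (marked CONFLICT above).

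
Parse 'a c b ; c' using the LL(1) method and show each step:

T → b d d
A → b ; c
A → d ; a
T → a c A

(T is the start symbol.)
LL(1) parsing maintains a stack (initially the start symbol over $) and the input. At each step: if the stack top is a terminal, match it against the current input token; if it is a non-terminal N, replace it with the RHS of M[N, lookahead] (the unique production whose predict set contains the lookahead).

Stack is shown with the top on the left.

Stack    Input        Action
----------------------------
T $      a c b ; c $  output T → a c A
a c A $  a c b ; c $  match 'a'
c A $    c b ; c $    match 'c'
A $      b ; c $      output A → b ; c
b ; c $  b ; c $      match 'b'
; c $    ; c $        match ';'
c $      c $          match 'c'
$        $            accept

The string is accepted.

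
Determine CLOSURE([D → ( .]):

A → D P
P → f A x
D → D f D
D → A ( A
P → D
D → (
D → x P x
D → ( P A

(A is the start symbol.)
{ [D → ( .] }

To compute CLOSURE, for each item [A → α.Bβ] where B is a non-terminal, add [B → .γ] for all productions B → γ; repeat for the newly added items until nothing changes.

Start with: [D → ( .]
The dot is at the end, so nothing is added.

CLOSURE = { [D → ( .] }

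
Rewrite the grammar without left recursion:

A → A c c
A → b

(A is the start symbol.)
A is directly left-recursive. The standard transformation for
  A → A α₁ | ... | A α_m | β₁ | ... | β_n
is
  A  → β₁ A' | ... | β_n A'
  A' → α₁ A' | ... | α_m A' | ε

A → b becomes A → b A'
A → A c c becomes A' → c c A'
Add A' → ε

Resulting grammar:
A → b A'
A' → c c A'
A' → ε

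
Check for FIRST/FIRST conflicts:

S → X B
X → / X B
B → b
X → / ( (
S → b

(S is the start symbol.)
Yes. X → '/' X B / X → '/' '(' '(' on { '/' }

FIRST sets of the non-terminals at (or reachable through a nullable prefix from) the front of some alternative:
  FIRST(X) = { '/' }

Productions for S:
  S → X B: FIRST = { '/' }
  S → b: FIRST = { 'b' }
Productions for X:
  X → / X B: FIRST = { '/' }
  X → / ( (: FIRST = { '/' }
B has only one production, so no FIRST/FIRST conflict is possible there.

Conflict for X: X → / X B and X → / ( (
  Overlap: { '/' }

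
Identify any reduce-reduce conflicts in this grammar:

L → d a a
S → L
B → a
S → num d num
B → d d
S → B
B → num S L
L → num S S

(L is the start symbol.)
A reduce-reduce conflict occurs when an LR(0) state has two complete items [A → α .] and [B → β .] — both call for a reduction, and with no lookahead the parser cannot choose between them.

Augment with L' → L and build the canonical LR(0) collection (I0 = CLOSURE({[L' → . L]}), then GOTO on every symbol after a dot until no new states appear). It has 18 states:
  I0: { [L → . d a a], [L → . num S S], [L' → . L] }  — shift
  I1: { [L' → L .] }  — accept
  I2: { [L → d . a a] }  — shift
  I3: { [B → . a], [B → . d d], [B → . num S L], [L → . d a a], [L → . num S S], [L → num . S S], [S → . B], [S → . L], [S → . num d num] }  — shift
  I4: { [S → B .] }  — reduce
  I5: { [S → L .] }  — reduce
  I6: { [B → . a], [B → . d d], [B → . num S L], [L → . d a a], [L → . num S S], [L → num S . S], [S → . B], [S → . L], [S → . num d num] }  — shift
  I7: { [B → a .] }  — reduce
  I8: { [B → d . d], [L → d . a a] }  — shift
  I9: { [B → . a], [B → . d d], [B → . num S L], [B → num . S L], [L → . d a a], [L → . num S S], [L → num . S S], [S → . B], [S → . L], [S → . num d num], [S → num . d num] }  — shift
  I10: { [B → . a], [B → . d d], [B → . num S L], [B → num S . L], [L → . d a a], [L → . num S S], [L → num S . S], [S → . B], [S → . L], [S → . num d num] }  — shift
  I11: { [B → d . d], [L → d . a a], [S → num d . num] }  — shift
  I12: { [L → d a . a] }  — shift
  I13: { [B → d d .] }  — reduce
  I14: { [S → num d num .] }  — reduce
  I15: { [L → d a a .] }  — reduce
  I16: { [B → num S L .], [S → L .] }  — 2 reduces
  I17: { [L → num S S .] }  — reduce

I16 contains complete items [B → num S L .], [S → L .] — reduce-reduce conflict.

Answer: Yes — I16: [B → num S L .] vs [S → L .]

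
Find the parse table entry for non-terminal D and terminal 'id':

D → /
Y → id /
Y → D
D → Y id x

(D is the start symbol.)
To find M[D, 'id'], we find productions for D where 'id' is in the predict set (PREDICT(N → α) = (FIRST(α) \ {ε}) ∪ (FOLLOW(N) if α ⇒* ε)).

Relevant sets:
  FIRST(Y) = { '/', 'id' }

D → /: PREDICT = { '/' }
D → Y id x: PREDICT = { '/', 'id' }
  'id' is in predict set, so this production goes in M[D, 'id']

M[D, 'id'] = D → Y id x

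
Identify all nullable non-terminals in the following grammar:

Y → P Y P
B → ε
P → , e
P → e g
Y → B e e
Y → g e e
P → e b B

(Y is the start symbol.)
A non-terminal is nullable if it can derive ε (the empty string): either it has an ε-production, or it has a production whose right-hand side consists entirely of nullable non-terminals.

ε-productions: B → ε
So B is immediately nullable.
No further non-terminal can be added: every production for the remaining non-terminals contains a terminal or a non-nullable non-terminal.
Nullable = { 'B' }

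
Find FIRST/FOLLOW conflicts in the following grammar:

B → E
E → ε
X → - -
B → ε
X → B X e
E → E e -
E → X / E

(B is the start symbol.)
A FIRST/FOLLOW conflict occurs when a non-terminal N has a nullable alternative N → β (β ⇒* ε) and another alternative N → α with FIRST(α) ∩ FOLLOW(N) ≠ ∅: on such a lookahead the parser cannot decide between expanding α and letting N vanish via β.

Nullable non-terminals: B, E.
FIRST sets used below: FIRST(E) = { '-', 'e', ε }, FIRST(X) = { '-', 'e' }

B: nullable alternative(s) B → E, B → ε; FOLLOW(B) = { $, '-', 'e' }
  B → E: FIRST \ {ε} = { '-', 'e' } — overlaps FOLLOW(B) on { '-', 'e' }: CONFLICT
  B → ε: FIRST \ {ε} = { } — disjoint from FOLLOW(B)

E: nullable alternative(s) E → ε; FOLLOW(E) = { $, '-', 'e' }
  E → ε: FIRST \ {ε} = { } — this is the only nullable alternative, skip
  E → E e -: FIRST \ {ε} = { '-', 'e' } — overlaps FOLLOW(E) on { '-', 'e' }: CONFLICT
  E → X / E: FIRST \ {ε} = { '-', 'e' } — overlaps FOLLOW(E) on { '-', 'e' }: CONFLICT

X has no nullable alternative, so no FIRST/FOLLOW check is needed there.

So the grammar has 3 FIRST/FOLLOW conflicts (marked CONFLICT above).

Answer: Yes. B → E with FOLLOW(B) on { '-', 'e' }; E → E e '-' with FOLLOW(E) on { '-', 'e' }; E → X '/' E with FOLLOW(E) on { '-', 'e' }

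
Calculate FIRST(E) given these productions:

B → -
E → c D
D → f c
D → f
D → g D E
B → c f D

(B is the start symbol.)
From E → c D:
  - c is a terminal: add 'c' and stop

Collecting: FIRST(E) = { 'c' }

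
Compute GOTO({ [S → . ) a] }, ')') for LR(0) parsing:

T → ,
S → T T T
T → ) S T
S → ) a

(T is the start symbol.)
{ [S → ) . a] }

GOTO(I, ')') = CLOSURE({ [A → αX.β] : [A → α.Xβ] ∈ I, X = ')' })

Items with dot before ')', with the dot advanced:
  [S → . ) a] → [S → ) . a]
Closure adds nothing (no advanced item has the dot before a non-terminal).

GOTO = { [S → ) . a] }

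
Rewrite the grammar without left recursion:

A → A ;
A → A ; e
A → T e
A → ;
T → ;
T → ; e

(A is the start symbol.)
A → T e A'
A → ; A'
A' → ; A'
A' → ; e A'
A' → ε
T → ;
T → ; e

A is directly left-recursive. The standard transformation for
  A → A α₁ | ... | A α_m | β₁ | ... | β_n
is
  A  → β₁ A' | ... | β_n A'
  A' → α₁ A' | ... | α_m A' | ε

A → T e becomes A → T e A'
A → ; becomes A → ; A'
A → A ; becomes A' → ; A'
A → A ; e becomes A' → ; e A'
Add A' → ε

Productions for other non-terminals are unchanged:
  T → ;
  T → ; e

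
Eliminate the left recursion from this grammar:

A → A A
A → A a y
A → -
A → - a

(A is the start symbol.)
A → - A'
A → - a A'
A' → A A'
A' → a y A'
A' → ε

A is directly left-recursive. The standard transformation for
  A → A α₁ | ... | A α_m | β₁ | ... | β_n
is
  A  → β₁ A' | ... | β_n A'
  A' → α₁ A' | ... | α_m A' | ε

A → - becomes A → - A'
A → - a becomes A → - a A'
A → A A becomes A' → A A'
A → A a y becomes A' → a y A'
Add A' → ε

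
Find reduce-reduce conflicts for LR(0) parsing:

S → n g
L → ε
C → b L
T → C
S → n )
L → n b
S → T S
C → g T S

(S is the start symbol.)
No reduce-reduce conflicts

Augment with S' → S and build the canonical LR(0) collection (I0 = CLOSURE({[S' → . S]}), then GOTO on every symbol after a dot until no new states appear). It has 15 states:
  I0: { [C → . b L], [C → . g T S], [S → . T S], [S → . n )], [S → . n g], [S' → . S], [T → . C] }  — shift
  I1: { [T → C .] }  — reduce
  I2: { [S' → S .] }  — accept
  I3: { [C → . b L], [C → . g T S], [S → . T S], [S → . n )], [S → . n g], [S → T . S], [T → . C] }  — shift
  I4: { [C → b . L], [L → . n b], [L → .] }  — shift, reduce
  I5: { [C → . b L], [C → . g T S], [C → g . T S], [T → . C] }  — shift
  I6: { [S → n . )], [S → n . g] }  — shift
  I7: { [S → n ) .] }  — reduce
  I8: { [S → n g .] }  — reduce
  I9: { [C → . b L], [C → . g T S], [C → g T . S], [S → . T S], [S → . n )], [S → . n g], [T → . C] }  — shift
  I10: { [C → g T S .] }  — reduce
  I11: { [C → b L .] }  — reduce
  I12: { [L → n . b] }  — shift
  I13: { [L → n b .] }  — reduce
  I14: { [S → T S .] }  — reduce

No state contains more than one complete item.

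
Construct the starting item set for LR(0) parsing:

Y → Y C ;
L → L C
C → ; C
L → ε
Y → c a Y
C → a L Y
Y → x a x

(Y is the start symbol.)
First, augment the grammar with Y' → Y
I₀ = CLOSURE({ [Y' → . Y] }):
  [Y' → . Y] has the dot before Y: add [Y → . Y C ;], [Y → . c a Y], [Y → . x a x]
No further items can be added.

I₀ = { [Y → . Y C ;], [Y → . c a Y], [Y → . x a x], [Y' → . Y] }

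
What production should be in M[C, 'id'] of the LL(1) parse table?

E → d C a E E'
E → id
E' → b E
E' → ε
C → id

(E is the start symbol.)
To find M[C, 'id'], we find productions for C where 'id' is in the predict set (PREDICT(N → α) = (FIRST(α) \ {ε}) ∪ (FOLLOW(N) if α ⇒* ε)).

C → id: PREDICT = { 'id' }
  'id' is in predict set, so this production goes in M[C, 'id']

M[C, 'id'] = C → id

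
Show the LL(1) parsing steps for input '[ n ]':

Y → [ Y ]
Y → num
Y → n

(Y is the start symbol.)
Stack is shown with the top on the left.

Stack    Input    Action
------------------------
Y $      [ n ] $  output Y → [ Y ]
[ Y ] $  [ n ] $  match '['
Y ] $    n ] $    output Y → n
n ] $    n ] $    match 'n'
] $      ] $      match ']'
$        $        accept

The string is accepted.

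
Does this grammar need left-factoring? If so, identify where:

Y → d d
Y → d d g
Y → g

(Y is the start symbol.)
Left-factoring is needed when two productions for the same non-terminal
share a common prefix on the right-hand side.

Productions for Y:
  Y → d d
  Y → d d g
  Y → g

Found common prefix 'd d' in productions for Y

Answer: Yes, Y has productions with common prefix 'd d'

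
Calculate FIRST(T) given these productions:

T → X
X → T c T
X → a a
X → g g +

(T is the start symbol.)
{ 'a', 'g' }

To compute FIRST(T), examine every production with T on the left-hand side, reading each right-hand side left to right until a non-nullable symbol is reached.

FIRST sets of the other non-terminals involved (by the same procedure, iterated to a fixed point):
  FIRST(X) = { 'a', 'g' }

From T → X:
  - X is a non-terminal: add FIRST(X) \ {ε} = { 'a', 'g' }
    X is not nullable, so stop

Collecting: FIRST(T) = { 'a', 'g' }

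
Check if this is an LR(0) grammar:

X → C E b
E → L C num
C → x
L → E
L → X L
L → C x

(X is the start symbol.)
No. Shift-reduce conflict between [L → E .] and [X → C E . b]

A grammar is LR(0) if no state in the canonical LR(0) collection has:
  - both a shift item (dot before a terminal) and a complete item (shift-reduce conflict), or
  - two or more complete items (reduce-reduce conflict; the accept item [X' → X .] counts as a complete item here).

Augment with X' → X and build the canonical LR(0) collection (I0 = CLOSURE({[X' → . X]}), then GOTO on every symbol after a dot until no new states appear). It has 14 states:
  I0: { [C → . x], [X → . C E b], [X' → . X] }  — shift
  I1: { [C → . x], [E → . L C num], [L → . C x], [L → . E], [L → . X L], [X → . C E b], [X → C . E b] }  — shift
  I2: { [X' → X .] }  — accept
  I3: { [C → x .] }  — reduce
  I4: { [C → . x], [E → . L C num], [L → . C x], [L → . E], [L → . X L], [L → C . x], [X → . C E b], [X → C . E b] }  — shift
  I5: { [L → E .], [X → C E . b] }  — shift, reduce
  I6: { [C → . x], [E → L . C num] }  — shift
  I7: { [C → . x], [E → . L C num], [L → . C x], [L → . E], [L → . X L], [L → X . L], [X → . C E b] }  — shift
  I8: { [L → E .] }  — reduce
  I9: { [C → . x], [E → L . C num], [L → X L .] }  — shift, reduce
  I10: { [E → L C . num] }  — shift
  I11: { [E → L C num .] }  — reduce
  I12: { [X → C E b .] }  — reduce
  I13: { [C → x .], [L → C x .] }  — 2 reduces

Conflict in state I5:
  Shift-reduce conflict between [L → E .] and [X → C E . b]
So the grammar is NOT LR(0).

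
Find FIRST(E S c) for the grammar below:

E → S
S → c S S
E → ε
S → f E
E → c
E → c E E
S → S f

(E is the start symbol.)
FIRST sets of the non-terminals involved (from the grammar, by fixed-point iteration):
  FIRST(E) = { 'c', 'f', ε }
  FIRST(S) = { 'c', 'f' }

To compute FIRST(E S c), process the symbols left to right:
Symbol E is a non-terminal. Add FIRST(E) \ {ε} = { 'c', 'f' }
E is nullable (ε ∈ FIRST(E)), continue to the next symbol.
Symbol S is a non-terminal. Add FIRST(S) \ {ε} = { 'c', 'f' }
S is not nullable (ε ∉ FIRST(S)), so stop here.
FIRST(E S c) = { 'c', 'f' }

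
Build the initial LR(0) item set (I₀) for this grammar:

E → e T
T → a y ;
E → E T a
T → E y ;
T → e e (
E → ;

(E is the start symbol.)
{ [E → . ;], [E → . E T a], [E → . e T], [E' → . E] }

First, augment the grammar with E' → E
I₀ = CLOSURE({ [E' → . E] }):
  [E' → . E] has the dot before E: add [E → . e T], [E → . E T a], [E → . ;]
No further items can be added.

I₀ = { [E → . ;], [E → . E T a], [E → . e T], [E' → . E] }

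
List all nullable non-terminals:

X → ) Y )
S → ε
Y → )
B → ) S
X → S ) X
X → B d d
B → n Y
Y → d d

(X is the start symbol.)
A non-terminal is nullable if it can derive ε (the empty string): either it has an ε-production, or it has a production whose right-hand side consists entirely of nullable non-terminals.

ε-productions: S → ε
So S is immediately nullable.
No further non-terminal can be added: every production for the remaining non-terminals contains a terminal or a non-nullable non-terminal.
Nullable = { 'S' }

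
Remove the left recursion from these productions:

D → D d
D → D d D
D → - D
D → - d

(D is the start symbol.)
D → - D D'
D → - d D'
D' → d D'
D' → d D D'
D' → ε

D is directly left-recursive. The standard transformation for
  A → A α₁ | ... | A α_m | β₁ | ... | β_n
is
  A  → β₁ A' | ... | β_n A'
  A' → α₁ A' | ... | α_m A' | ε

D → - D becomes D → - D D'
D → - d becomes D → - d D'
D → D d becomes D' → d D'
D → D d D becomes D' → d D D'
Add D' → ε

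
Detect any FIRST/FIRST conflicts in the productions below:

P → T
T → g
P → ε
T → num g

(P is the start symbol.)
A FIRST/FIRST conflict occurs when two productions N → α and N → β for the same non-terminal have FIRST(α) ∩ FIRST(β) ≠ ∅ (with ε ∈ FIRST of a nullable right-hand side, so two nullable alternatives also conflict).

FIRST sets of the non-terminals at (or reachable through a nullable prefix from) the front of some alternative:
  FIRST(T) = { 'g', 'num' }

Productions for P:
  P → T: FIRST = { 'g', 'num' }
  P → ε: FIRST = { ε }
Productions for T:
  T → g: FIRST = { 'g' }
  T → num g: FIRST = { 'num' }

All alternatives of each non-terminal have pairwise disjoint FIRST sets.

Answer: No FIRST/FIRST conflicts.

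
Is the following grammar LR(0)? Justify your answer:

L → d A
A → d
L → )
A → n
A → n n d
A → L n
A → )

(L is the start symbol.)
A grammar is LR(0) if no state in the canonical LR(0) collection has:
  - both a shift item (dot before a terminal) and a complete item (shift-reduce conflict), or
  - two or more complete items (reduce-reduce conflict; the accept item [L' → L .] counts as a complete item here).

Augment with L' → L and build the canonical LR(0) collection (I0 = CLOSURE({[L' → . L]}), then GOTO on every symbol after a dot until no new states appear). It has 12 states:
  I0: { [L → . )], [L → . d A], [L' → . L] }  — shift
  I1: { [L → ) .] }  — reduce
  I2: { [L' → L .] }  — accept
  I3: { [A → . )], [A → . L n], [A → . d], [A → . n n d], [A → . n], [L → . )], [L → . d A], [L → d . A] }  — shift
  I4: { [A → ) .], [L → ) .] }  — 2 reduces
  I5: { [L → d A .] }  — reduce
  I6: { [A → L . n] }  — shift
  I7: { [A → . )], [A → . L n], [A → . d], [A → . n n d], [A → . n], [A → d .], [L → . )], [L → . d A], [L → d . A] }  — shift, reduce
  I8: { [A → n . n d], [A → n .] }  — shift, reduce
  I9: { [A → n n . d] }  — shift
  I10: { [A → n n d .] }  — reduce
  I11: { [A → L n .] }  — reduce

Conflict in state I4:
  Reduce-reduce conflict: [A → ) .] and [L → ) .]
So the grammar is NOT LR(0).

Answer: No. Reduce-reduce conflict: [A → ) .] and [L → ) .]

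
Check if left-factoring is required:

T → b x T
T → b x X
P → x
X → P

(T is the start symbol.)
Yes, T has productions with common prefix 'b x'

Left-factoring is needed when two productions for the same non-terminal
share a common prefix on the right-hand side.

Productions for T:
  T → b x T
  T → b x X

Found common prefix 'b x' in productions for T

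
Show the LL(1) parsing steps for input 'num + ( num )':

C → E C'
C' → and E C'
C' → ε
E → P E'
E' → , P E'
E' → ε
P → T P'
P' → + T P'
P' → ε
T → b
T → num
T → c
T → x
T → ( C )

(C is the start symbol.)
LL(1) parsing maintains a stack (initially the start symbol over $) and the input. At each step: if the stack top is a terminal, match it against the current input token; if it is a non-terminal N, replace it with the RHS of M[N, lookahead] (the unique production whose predict set contains the lookahead).

Stack is shown with the top on the left.

Stack                      Input            Action
--------------------------------------------------
C $                        num + ( num ) $  output C → E C'
E C' $                     num + ( num ) $  output E → P E'
P E' C' $                  num + ( num ) $  output P → T P'
T P' E' C' $               num + ( num ) $  output T → num
num P' E' C' $             num + ( num ) $  match 'num'
P' E' C' $                 + ( num ) $      output P' → + T P'
+ T P' E' C' $             + ( num ) $      match '+'
T P' E' C' $               ( num ) $        output T → ( C )
( C ) P' E' C' $           ( num ) $        match '('
C ) P' E' C' $             num ) $          output C → E C'
E C' ) P' E' C' $          num ) $          output E → P E'
P E' C' ) P' E' C' $       num ) $          output P → T P'
T P' E' C' ) P' E' C' $    num ) $          output T → num
num P' E' C' ) P' E' C' $  num ) $          match 'num'
P' E' C' ) P' E' C' $      ) $              output P' → ε
E' C' ) P' E' C' $         ) $              output E' → ε
C' ) P' E' C' $            ) $              output C' → ε
) P' E' C' $               ) $              match ')'
P' E' C' $                 $                output P' → ε
E' C' $                    $                output E' → ε
C' $                       $                output C' → ε
$                          $                accept

The string is accepted.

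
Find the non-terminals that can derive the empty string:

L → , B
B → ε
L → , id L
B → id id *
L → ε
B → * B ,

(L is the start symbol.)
{ 'B', 'L' }

ε-productions: B → ε, L → ε
So B, L are immediately nullable.
Every non-terminal is now nullable.
Nullable = { 'B', 'L' }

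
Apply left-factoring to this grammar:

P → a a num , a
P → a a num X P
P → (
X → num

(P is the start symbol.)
Left-factoring transforms A → αβ₁ | αβ₂ into A → αA' and A' → β₁ | β₂
(α is the longest common prefix among the alternatives). Repeat until
no nonterminal has two alternatives with a common prefix.

Round 1: P has alternatives sharing prefix 'a a num'. Introduce P': P → a a num P'
  Add: P' → , a
  Add: P' → X P

No remaining common prefixes — done.

Resulting grammar:
P → a a num P'
P' → , a
P' → X P
P → (
X → num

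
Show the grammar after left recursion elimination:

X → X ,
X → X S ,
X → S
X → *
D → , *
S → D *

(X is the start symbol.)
X is directly left-recursive. The standard transformation for
  A → A α₁ | ... | A α_m | β₁ | ... | β_n
is
  A  → β₁ A' | ... | β_n A'
  A' → α₁ A' | ... | α_m A' | ε

X → S becomes X → S X'
X → * becomes X → * X'
X → X , becomes X' → , X'
X → X S , becomes X' → S , X'
Add X' → ε

Productions for other non-terminals are unchanged:
  D → , *
  S → D *

Resulting grammar:
X → S X'
X → * X'
X' → , X'
X' → S , X'
X' → ε
D → , *
S → D *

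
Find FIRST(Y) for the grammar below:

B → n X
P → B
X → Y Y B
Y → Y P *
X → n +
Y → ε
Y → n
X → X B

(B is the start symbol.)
FIRST sets of the other non-terminals involved (by the same procedure, iterated to a fixed point):
  FIRST(P) = { 'n' }

From Y → Y P *:
  - Y is the symbol being defined: contributes nothing new
    Y is nullable, so continue to the next symbol
  - P is a non-terminal: add FIRST(P) \ {ε} = { 'n' }
    P is not nullable, so stop
From Y → ε:
  - ε-production, so ε ∈ FIRST(Y)
From Y → n:
  - n is a terminal: add 'n' and stop

Collecting: FIRST(Y) = { 'n', ε }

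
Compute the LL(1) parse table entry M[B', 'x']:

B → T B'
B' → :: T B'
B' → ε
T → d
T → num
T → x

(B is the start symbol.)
To find M[B', 'x'], we find productions for B' where 'x' is in the predict set (PREDICT(N → α) = (FIRST(α) \ {ε}) ∪ (FOLLOW(N) if α ⇒* ε)).

Relevant sets:
  FOLLOW(B') = { $ }

B' → :: T B': PREDICT = { '::' }
B' → ε: PREDICT = { $ }

M[B', 'x'] is empty (no production applies)

Answer: Empty (error entry)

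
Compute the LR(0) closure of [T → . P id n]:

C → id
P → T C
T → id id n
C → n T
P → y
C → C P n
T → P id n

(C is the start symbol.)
{ [P → . T C], [P → . y], [T → . P id n], [T → . id id n] }

To compute CLOSURE, for each item [A → α.Bβ] where B is a non-terminal, add [B → .γ] for all productions B → γ; repeat for the newly added items until nothing changes.

Start with: [T → . P id n]
  [T → . P id n] has the dot before P: add [P → . T C], [P → . y]
  [P → . T C] has the dot before T: add [T → . id id n]
No further items can be added.

CLOSURE = { [P → . T C], [P → . y], [T → . P id n], [T → . id id n] }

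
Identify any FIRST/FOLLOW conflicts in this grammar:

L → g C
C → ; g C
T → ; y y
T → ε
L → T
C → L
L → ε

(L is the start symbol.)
No FIRST/FOLLOW conflicts.

A FIRST/FOLLOW conflict occurs when a non-terminal N has a nullable alternative N → β (β ⇒* ε) and another alternative N → α with FIRST(α) ∩ FOLLOW(N) ≠ ∅: on such a lookahead the parser cannot decide between expanding α and letting N vanish via β.

Nullable non-terminals: C, L, T.
FIRST sets used below: FIRST(L) = { ';', 'g', ε }, FIRST(T) = { ';', ε }

C: nullable alternative(s) C → L; FOLLOW(C) = { $ }
  C → ; g C: FIRST \ {ε} = { ';' } — disjoint from FOLLOW(C)
  C → L: FIRST \ {ε} = { ';', 'g' } — this is the only nullable alternative, skip

L: nullable alternative(s) L → T, L → ε; FOLLOW(L) = { $ }
  L → g C: FIRST \ {ε} = { 'g' } — disjoint from FOLLOW(L)
  L → T: FIRST \ {ε} = { ';' } — disjoint from FOLLOW(L)
  L → ε: FIRST \ {ε} = { } — disjoint from FOLLOW(L)

T: nullable alternative(s) T → ε; FOLLOW(T) = { $ }
  T → ; y y: FIRST \ {ε} = { ';' } — disjoint from FOLLOW(T)
  T → ε: FIRST \ {ε} = { } — this is the only nullable alternative, skip

No FIRST/FOLLOW conflicts found.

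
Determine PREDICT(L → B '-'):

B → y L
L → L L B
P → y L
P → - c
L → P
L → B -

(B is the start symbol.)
PREDICT(L → B '-') = (FIRST(RHS) \ {ε}) ∪ (FOLLOW(L) if ε ∈ FIRST(RHS), i.e. RHS ⇒* ε)
FIRST(B) = { 'y' }
FIRST(B '-') = { 'y' }
ε ∉ FIRST(B '-'), so FOLLOW(L) is not added.
PREDICT(L → B '-') = { 'y' }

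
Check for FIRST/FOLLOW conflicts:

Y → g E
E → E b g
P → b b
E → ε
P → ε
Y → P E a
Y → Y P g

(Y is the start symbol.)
Nullable non-terminals: E, P.
FIRST sets used below: FIRST(E) = { 'b', ε }

E: nullable alternative(s) E → ε; FOLLOW(E) = { $, 'a', 'b', 'g' }
  E → E b g: FIRST \ {ε} = { 'b' } — overlaps FOLLOW(E) on { 'b' }: CONFLICT
  E → ε: FIRST \ {ε} = { } — this is the only nullable alternative, skip

P: nullable alternative(s) P → ε; FOLLOW(P) = { 'a', 'b', 'g' }
  P → b b: FIRST \ {ε} = { 'b' } — overlaps FOLLOW(P) on { 'b' }: CONFLICT
  P → ε: FIRST \ {ε} = { } — this is the only nullable alternative, skip

Y has no nullable alternative, so no FIRST/FOLLOW check is needed there.

So the grammar has 2 FIRST/FOLLOW conflicts (marked CONFLICT above).

Answer: Yes. E → E b g with FOLLOW(E) on { 'b' }; P → b b with FOLLOW(P) on { 'b' }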